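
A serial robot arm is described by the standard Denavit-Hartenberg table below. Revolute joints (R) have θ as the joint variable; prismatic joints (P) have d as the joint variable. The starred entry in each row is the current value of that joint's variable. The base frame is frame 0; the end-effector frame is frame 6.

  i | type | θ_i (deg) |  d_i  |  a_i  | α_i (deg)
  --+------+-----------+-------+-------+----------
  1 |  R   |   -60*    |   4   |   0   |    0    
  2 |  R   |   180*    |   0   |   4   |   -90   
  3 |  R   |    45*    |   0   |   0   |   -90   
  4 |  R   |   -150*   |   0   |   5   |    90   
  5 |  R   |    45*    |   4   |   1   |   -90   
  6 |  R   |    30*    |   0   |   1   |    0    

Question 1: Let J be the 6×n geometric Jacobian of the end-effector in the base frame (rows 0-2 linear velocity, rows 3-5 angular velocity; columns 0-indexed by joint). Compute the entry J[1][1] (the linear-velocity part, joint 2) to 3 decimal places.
axis z_1 = (0.0000,0.0000,1.0000); lever o_n−o_1 = (0.9087,-1.8313,4.1743)
cross product → J_v[:, 1] = (1.8313,0.9087,-0.0000)
J_ω[:, 1] = z_1
entry J[1][1] = 0.9087

0.909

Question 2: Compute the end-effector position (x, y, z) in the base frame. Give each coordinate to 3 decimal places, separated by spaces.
after link 1: o_1 = (0.0000, 0.0000, 4.0000)
after link 2: o_2 = (-2.0000, 3.4641, 4.0000)
after link 3: o_3 = (-2.0000, 3.4641, 4.0000)
after link 4: o_4 = (-2.6341, -0.4375, 7.0619)
after link 5: o_5 = (1.2333, -0.9150, 8.4091)
after link 6: o_6 = (0.9087, -1.8313, 8.1743)

0.909 -1.831 8.174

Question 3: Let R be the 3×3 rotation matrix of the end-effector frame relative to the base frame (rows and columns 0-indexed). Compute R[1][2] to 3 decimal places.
0.119

End-effector z-axis (col 2 of R) = (0.3397,0.1188,-0.9330)
R[1][2] = 0.1188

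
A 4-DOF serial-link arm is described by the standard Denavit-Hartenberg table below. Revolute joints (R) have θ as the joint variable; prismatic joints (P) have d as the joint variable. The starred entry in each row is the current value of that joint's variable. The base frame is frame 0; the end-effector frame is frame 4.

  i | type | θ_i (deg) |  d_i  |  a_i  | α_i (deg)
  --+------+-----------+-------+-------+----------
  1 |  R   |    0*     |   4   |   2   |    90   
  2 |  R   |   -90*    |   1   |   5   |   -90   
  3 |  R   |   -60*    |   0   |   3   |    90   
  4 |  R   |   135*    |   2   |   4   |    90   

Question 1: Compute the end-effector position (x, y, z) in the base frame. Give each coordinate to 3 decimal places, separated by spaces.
4.828 -2.149 0.646

after link 1: o_1 = (2.0000, 0.0000, 4.0000)
after link 2: o_2 = (2.0000, -1.0000, -1.0000)
after link 3: o_3 = (2.0000, -3.5981, -2.5000)
after link 4: o_4 = (4.8284, -2.1486, 0.6463)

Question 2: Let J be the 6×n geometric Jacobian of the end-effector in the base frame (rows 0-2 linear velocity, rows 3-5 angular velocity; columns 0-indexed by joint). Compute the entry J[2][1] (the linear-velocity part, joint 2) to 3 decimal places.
axis z_1 = (0.0000,-1.0000,0.0000); lever o_n−o_1 = (2.8284,-2.1486,-3.3537)
cross product → J_v[:, 1] = (3.3537,0.0000,2.8284)
J_ω[:, 1] = z_1
entry J[2][1] = 2.8284

2.828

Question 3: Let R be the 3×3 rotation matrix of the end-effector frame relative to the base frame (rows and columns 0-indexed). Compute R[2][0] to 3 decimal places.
End-effector x-axis (col 0 of R) = (0.7071,0.6124,0.3536)
R[2][0] = 0.3536

0.354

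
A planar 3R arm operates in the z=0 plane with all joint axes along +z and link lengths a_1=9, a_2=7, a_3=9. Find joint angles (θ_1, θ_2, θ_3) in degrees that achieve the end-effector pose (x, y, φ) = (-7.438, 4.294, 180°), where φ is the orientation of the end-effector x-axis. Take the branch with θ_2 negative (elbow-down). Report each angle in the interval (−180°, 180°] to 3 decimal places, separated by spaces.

wrist centre = target − a_3·(cos φ, sin φ) = (1.5620, 4.2940)
cos θ_2 = (20.8783−9²−7²)/(2·9·7) = -0.8660; θ_2 = -150.0023° (elbow-down)
β = atan2(4.2940,1.5620) = 70.0105°; ψ = atan2(-3.4998,2.9377) = -49.9900°
θ_1 = β − ψ = 120.0005°
θ_3 = φ − θ_1 − θ_2 = -149.9982° (wrapped to (-180°,180°])

120.001 -150.002 -149.998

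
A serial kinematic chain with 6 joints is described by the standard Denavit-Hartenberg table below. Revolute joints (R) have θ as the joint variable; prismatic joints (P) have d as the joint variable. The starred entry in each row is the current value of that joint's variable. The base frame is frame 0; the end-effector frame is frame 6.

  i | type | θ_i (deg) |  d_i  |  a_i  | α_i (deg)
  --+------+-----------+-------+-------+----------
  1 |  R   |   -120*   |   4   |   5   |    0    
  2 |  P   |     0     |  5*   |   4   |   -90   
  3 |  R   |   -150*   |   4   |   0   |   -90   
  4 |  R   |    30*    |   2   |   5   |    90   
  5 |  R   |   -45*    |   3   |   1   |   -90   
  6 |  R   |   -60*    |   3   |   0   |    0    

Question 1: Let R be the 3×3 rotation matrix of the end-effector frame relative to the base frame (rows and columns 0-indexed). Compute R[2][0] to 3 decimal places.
End-effector x-axis (col 0 of R) = (0.9049,0.4209,0.0634)
R[2][0] = 0.0634

0.063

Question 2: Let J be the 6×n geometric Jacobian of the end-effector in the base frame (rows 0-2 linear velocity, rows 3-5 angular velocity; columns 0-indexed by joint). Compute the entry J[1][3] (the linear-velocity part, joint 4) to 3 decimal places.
3.153

axis z_3 = (-0.2500,-0.4330,0.8660); lever o_n−o_3 = (1.5918,5.3894,7.0966)
cross product → J_v[:, 3] = (-7.7403,3.1527,-0.6581)
J_ω[:, 3] = z_3
entry J[1][3] = 3.1527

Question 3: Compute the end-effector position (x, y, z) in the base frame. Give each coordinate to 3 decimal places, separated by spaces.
after link 1: o_1 = (-2.5000, -4.3301, 4.0000)
after link 2: o_2 = (-4.5000, -7.7942, 9.0000)
after link 3: o_3 = (-1.0359, -9.7942, 9.0000)
after link 4: o_4 = (-1.8260, -6.1627, 12.8971)
after link 5: o_5 = (1.2093, -5.3945, 13.3409)
after link 6: o_6 = (0.5559, -4.4048, 16.0966)

0.556 -4.405 16.097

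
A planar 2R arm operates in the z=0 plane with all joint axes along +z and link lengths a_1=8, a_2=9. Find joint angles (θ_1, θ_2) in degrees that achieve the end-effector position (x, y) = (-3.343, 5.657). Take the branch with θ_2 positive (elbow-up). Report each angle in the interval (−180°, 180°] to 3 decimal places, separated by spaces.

cos θ_2 = (43.1773−8²−9²)/(2·8·9) = -0.7071; θ_2 = 134.9996° (elbow-up)
β = atan2(5.6570,-3.3430) = 120.5809°; ψ = atan2(6.3640,1.6361) = 75.5824°
θ_1 = β − ψ = 44.9985°

44.999 135.000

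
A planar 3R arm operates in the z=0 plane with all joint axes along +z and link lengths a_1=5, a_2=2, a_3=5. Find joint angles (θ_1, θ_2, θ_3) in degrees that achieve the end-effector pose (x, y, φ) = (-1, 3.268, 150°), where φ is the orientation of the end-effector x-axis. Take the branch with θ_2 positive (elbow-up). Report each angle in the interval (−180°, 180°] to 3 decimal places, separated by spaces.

-4.028 150.000 4.028

wrist centre = target − a_3·(cos φ, sin φ) = (3.3301, 0.7680)
cos θ_2 = (11.6796−5²−2²)/(2·5·2) = -0.8660; θ_2 = 149.9996° (elbow-up)
β = atan2(0.7680,3.3301) = 12.9866°; ψ = atan2(1.0000,3.2680) = 17.0144°
θ_1 = β − ψ = -4.0278°
θ_3 = φ − θ_1 − θ_2 = 4.0283° (wrapped to (-180°,180°])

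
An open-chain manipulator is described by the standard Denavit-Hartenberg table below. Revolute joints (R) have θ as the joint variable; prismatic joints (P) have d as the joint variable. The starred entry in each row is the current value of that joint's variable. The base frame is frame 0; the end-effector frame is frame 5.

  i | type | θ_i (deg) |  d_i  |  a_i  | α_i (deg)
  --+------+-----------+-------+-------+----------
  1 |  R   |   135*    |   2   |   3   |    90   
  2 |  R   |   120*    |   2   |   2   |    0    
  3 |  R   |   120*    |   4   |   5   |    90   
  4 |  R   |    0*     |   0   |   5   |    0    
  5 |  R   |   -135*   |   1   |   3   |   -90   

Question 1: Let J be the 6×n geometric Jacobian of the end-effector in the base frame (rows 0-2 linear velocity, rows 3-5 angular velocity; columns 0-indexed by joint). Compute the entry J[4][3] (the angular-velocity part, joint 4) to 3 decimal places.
axis z_3 = (0.6124,-0.6124,0.5000); lever o_n−o_3 = (0.1301,-3.1301,-1.9930)
cross product → J_v[:, 3] = (2.7855,1.2855,-1.8371)
J_ω[:, 3] = z_3
entry J[4][3] = -0.6124

-0.612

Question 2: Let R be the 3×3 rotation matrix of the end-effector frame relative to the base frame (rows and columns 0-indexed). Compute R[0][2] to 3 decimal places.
End-effector z-axis (col 2 of R) = (-0.2500,-0.7500,-0.6124)
R[0][2] = -0.2500

-0.250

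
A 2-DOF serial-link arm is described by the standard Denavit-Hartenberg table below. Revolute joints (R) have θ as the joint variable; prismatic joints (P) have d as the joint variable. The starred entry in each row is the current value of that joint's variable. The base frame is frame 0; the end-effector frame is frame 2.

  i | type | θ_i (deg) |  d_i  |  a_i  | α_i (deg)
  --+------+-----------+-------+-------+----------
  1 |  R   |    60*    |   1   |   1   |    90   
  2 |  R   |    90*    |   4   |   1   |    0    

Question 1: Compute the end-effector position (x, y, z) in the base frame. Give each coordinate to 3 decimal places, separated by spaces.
after link 1: o_1 = (0.5000, 0.8660, 1.0000)
after link 2: o_2 = (3.9641, -1.1340, 2.0000)

3.964 -1.134 2.000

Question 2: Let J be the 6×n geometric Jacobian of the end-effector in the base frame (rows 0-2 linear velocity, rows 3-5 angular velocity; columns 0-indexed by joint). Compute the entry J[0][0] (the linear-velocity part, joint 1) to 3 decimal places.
1.134

axis z_0 = ẑ; lever o_n−o_0 = (3.9641,-1.1340,2.0000)
cross product → J_v[:, 0] = (1.1340,3.9641,-0.0000)
J_ω[:, 0] = z_0
entry J[0][0] = 1.1340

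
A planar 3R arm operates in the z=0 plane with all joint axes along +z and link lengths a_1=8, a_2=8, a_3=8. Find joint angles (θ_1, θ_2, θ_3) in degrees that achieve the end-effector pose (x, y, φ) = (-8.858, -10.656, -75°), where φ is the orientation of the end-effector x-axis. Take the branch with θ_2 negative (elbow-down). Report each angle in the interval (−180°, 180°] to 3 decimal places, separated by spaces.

-120.001 -89.996 134.996

wrist centre = target − a_3·(cos φ, sin φ) = (-10.9286, -2.9286)
cos θ_2 = (128.0099−8²−8²)/(2·8·8) = 0.0001; θ_2 = -89.9956° (elbow-down)
β = atan2(-2.9286,-10.9286) = -164.9985°; ψ = atan2(-8.0000,8.0006) = -44.9978°
θ_1 = β − ψ = -120.0008°
θ_3 = φ − θ_1 − θ_2 = 134.9963° (wrapped to (-180°,180°])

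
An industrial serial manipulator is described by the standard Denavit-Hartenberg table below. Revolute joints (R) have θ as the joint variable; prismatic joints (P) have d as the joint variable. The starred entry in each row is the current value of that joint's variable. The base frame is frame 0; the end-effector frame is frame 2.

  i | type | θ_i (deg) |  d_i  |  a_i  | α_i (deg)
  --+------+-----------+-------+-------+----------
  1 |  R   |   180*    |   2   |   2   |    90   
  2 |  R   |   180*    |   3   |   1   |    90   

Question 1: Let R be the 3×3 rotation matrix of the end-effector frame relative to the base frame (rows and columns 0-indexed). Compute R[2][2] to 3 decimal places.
1.000

End-effector z-axis (col 2 of R) = (-0.0000,0.0000,1.0000)
R[2][2] = 1.0000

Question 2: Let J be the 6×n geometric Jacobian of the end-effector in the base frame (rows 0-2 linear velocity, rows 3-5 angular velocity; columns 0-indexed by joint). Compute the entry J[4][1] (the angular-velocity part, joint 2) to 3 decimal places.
1.000

axis z_1 = (0.0000,1.0000,0.0000); lever o_n−o_1 = (1.0000,3.0000,0.0000)
cross product → J_v[:, 1] = (0.0000,0.0000,-1.0000)
J_ω[:, 1] = z_1
entry J[4][1] = 1.0000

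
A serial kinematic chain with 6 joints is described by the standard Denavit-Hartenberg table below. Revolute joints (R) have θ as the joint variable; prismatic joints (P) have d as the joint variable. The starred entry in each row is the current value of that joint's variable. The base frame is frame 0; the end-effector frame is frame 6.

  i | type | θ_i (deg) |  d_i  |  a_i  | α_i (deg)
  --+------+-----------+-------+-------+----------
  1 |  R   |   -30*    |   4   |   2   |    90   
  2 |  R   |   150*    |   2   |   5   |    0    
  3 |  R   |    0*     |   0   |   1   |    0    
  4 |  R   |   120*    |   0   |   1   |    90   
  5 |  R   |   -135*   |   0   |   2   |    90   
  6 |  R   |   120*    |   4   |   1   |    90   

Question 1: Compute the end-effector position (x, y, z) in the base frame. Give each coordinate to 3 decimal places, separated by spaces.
-5.402 -1.232 9.889

after link 1: o_1 = (1.7321, -1.0000, 4.0000)
after link 2: o_2 = (-3.0179, -0.5670, 6.5000)
after link 3: o_3 = (-3.7679, -0.1340, 7.0000)
after link 4: o_4 = (-3.7679, -0.1340, 6.0000)
after link 5: o_5 = (-3.0608, 1.0908, 7.4142)
after link 6: o_6 = (-5.4018, -1.2319, 9.8891)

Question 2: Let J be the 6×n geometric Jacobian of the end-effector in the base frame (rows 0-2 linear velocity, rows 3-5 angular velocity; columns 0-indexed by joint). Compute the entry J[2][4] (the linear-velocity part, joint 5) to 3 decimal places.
axis z_4 = (-0.8660,0.5000,0.0000); lever o_n−o_4 = (-1.6339,-1.0979,3.8891)
cross product → J_v[:, 4] = (1.9445,3.3680,1.7678)
J_ω[:, 4] = z_4
entry J[2][4] = 1.7678

1.768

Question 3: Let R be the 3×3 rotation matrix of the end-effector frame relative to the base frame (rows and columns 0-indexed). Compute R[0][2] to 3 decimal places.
-0.127

End-effector z-axis (col 2 of R) = (-0.1268,0.7803,0.6124)
R[0][2] = -0.1268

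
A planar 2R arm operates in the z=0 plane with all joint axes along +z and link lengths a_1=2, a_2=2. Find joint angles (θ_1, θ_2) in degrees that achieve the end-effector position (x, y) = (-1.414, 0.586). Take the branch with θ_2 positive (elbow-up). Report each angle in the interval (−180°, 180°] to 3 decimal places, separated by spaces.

89.988 135.004

cos θ_2 = (2.3428−2²−2²)/(2·2·2) = -0.7072; θ_2 = 135.0036° (elbow-up)
β = atan2(0.5860,-1.4140) = 157.4896°; ψ = atan2(1.4141,0.5857) = 67.5018°
θ_1 = β − ψ = 89.9878°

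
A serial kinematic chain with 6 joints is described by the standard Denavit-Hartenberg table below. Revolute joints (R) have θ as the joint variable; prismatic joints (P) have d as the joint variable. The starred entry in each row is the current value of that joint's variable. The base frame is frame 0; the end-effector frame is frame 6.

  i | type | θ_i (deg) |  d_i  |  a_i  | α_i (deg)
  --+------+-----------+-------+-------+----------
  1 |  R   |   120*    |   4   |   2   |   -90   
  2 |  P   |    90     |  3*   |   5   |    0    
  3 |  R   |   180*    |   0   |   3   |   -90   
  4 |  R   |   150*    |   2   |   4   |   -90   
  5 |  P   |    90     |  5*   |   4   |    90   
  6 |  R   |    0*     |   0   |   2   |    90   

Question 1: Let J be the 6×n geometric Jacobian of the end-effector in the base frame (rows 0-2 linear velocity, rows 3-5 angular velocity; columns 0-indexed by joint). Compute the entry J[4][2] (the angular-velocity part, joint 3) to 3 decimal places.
axis z_2 = (-0.8660,-0.5000,0.0000); lever o_n−o_2 = (-0.0179,-4.6292,-2.9641)
cross product → J_v[:, 2] = (1.4821,-2.5670,4.0000)
J_ω[:, 2] = z_2
entry J[4][2] = -0.5000

-0.500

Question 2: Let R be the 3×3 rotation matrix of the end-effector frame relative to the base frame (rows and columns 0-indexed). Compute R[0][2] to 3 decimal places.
End-effector z-axis (col 2 of R) = (0.7500,0.4330,0.5000)
R[0][2] = 0.7500

0.750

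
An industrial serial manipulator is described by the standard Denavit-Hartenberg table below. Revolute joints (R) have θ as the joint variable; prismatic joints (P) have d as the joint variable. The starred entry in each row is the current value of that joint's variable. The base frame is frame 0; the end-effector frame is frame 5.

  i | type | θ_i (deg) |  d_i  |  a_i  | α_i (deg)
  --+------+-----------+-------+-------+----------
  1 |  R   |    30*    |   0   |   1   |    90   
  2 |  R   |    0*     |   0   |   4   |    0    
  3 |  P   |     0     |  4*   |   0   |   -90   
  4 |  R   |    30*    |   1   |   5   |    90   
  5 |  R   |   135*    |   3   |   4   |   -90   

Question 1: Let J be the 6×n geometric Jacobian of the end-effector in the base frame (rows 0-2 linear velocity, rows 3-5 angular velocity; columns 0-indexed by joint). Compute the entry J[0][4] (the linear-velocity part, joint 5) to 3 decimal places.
-1.414

axis z_4 = (0.8660,-0.5000,0.0000); lever o_n−o_4 = (1.1839,-3.9495,2.8284)
cross product → J_v[:, 4] = (-1.4142,-2.4495,-2.8284)
J_ω[:, 4] = z_4
entry J[0][4] = -1.4142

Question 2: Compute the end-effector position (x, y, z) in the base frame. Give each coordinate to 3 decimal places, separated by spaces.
10.014 -0.583 3.828

after link 1: o_1 = (0.8660, 0.5000, 0.0000)
after link 2: o_2 = (4.3301, 2.5000, 0.0000)
after link 3: o_3 = (6.3301, -0.9641, 0.0000)
after link 4: o_4 = (8.8301, 3.3660, 1.0000)
after link 5: o_5 = (10.0140, -0.5835, 3.8284)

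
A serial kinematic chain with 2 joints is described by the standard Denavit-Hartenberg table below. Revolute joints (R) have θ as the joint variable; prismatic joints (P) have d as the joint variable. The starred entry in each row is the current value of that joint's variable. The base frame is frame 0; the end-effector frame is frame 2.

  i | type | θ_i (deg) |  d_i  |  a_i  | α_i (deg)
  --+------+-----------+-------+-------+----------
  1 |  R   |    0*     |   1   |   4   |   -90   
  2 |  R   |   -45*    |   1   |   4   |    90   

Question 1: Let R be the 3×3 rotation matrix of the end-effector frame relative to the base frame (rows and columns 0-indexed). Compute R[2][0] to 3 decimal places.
End-effector x-axis (col 0 of R) = (0.7071,-0.0000,0.7071)
R[2][0] = 0.7071

0.707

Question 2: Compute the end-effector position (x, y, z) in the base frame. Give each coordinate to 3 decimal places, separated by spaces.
6.828 1.000 3.828

after link 1: o_1 = (4.0000, 0.0000, 1.0000)
after link 2: o_2 = (6.8284, 1.0000, 3.8284)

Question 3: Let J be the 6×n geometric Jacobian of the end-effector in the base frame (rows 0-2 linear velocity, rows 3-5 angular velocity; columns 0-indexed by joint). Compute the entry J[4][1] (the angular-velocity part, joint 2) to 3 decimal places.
axis z_1 = (0.0000,1.0000,0.0000); lever o_n−o_1 = (2.8284,1.0000,2.8284)
cross product → J_v[:, 1] = (2.8284,0.0000,-2.8284)
J_ω[:, 1] = z_1
entry J[4][1] = 1.0000

1.000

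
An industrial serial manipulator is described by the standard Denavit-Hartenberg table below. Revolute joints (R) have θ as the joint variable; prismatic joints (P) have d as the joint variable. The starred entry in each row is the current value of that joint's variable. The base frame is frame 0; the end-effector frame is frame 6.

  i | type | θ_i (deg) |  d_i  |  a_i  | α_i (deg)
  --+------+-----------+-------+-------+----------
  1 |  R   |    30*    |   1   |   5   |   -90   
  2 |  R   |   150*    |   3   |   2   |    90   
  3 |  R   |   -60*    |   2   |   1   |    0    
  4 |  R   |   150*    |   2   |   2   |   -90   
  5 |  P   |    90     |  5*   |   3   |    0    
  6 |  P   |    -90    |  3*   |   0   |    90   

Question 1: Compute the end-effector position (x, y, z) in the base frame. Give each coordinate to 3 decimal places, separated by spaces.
6.821 8.712 2.884

after link 1: o_1 = (4.3301, 2.5000, 1.0000)
after link 2: o_2 = (1.3301, 4.2321, 0.0000)
after link 3: o_3 = (2.2542, 3.7655, -1.9821)
after link 4: o_4 = (2.1202, 5.9976, -3.7141)
after link 5: o_5 = (4.5712, 7.4127, 1.3840)
after link 6: o_6 = (6.8212, 8.7117, 2.8840)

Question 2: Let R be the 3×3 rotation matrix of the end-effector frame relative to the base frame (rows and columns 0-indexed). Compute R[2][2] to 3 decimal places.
End-effector z-axis (col 2 of R) = (0.4330,0.2500,-0.8660)
R[2][2] = -0.8660

-0.866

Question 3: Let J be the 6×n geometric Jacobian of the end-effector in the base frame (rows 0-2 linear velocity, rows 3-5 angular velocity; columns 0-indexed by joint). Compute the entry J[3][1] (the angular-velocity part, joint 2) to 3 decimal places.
-0.500

axis z_1 = (-0.5000,0.8660,0.0000); lever o_n−o_1 = (2.4910,6.2117,1.8840)
cross product → J_v[:, 1] = (1.6316,0.9420,-5.2631)
J_ω[:, 1] = z_1
entry J[3][1] = -0.5000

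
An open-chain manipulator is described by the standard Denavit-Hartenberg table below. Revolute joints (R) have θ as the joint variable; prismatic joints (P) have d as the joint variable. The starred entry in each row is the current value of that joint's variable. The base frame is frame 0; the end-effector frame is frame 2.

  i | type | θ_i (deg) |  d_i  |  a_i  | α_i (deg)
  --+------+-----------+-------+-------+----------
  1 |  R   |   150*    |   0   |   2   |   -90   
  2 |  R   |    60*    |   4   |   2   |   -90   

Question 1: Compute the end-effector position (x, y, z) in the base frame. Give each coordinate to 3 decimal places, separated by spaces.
-4.598 -1.964 -1.732

after link 1: o_1 = (-1.7321, 1.0000, 0.0000)
after link 2: o_2 = (-4.5981, -1.9641, -1.7321)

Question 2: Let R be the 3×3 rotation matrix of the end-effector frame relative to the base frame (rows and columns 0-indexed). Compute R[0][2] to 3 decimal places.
End-effector z-axis (col 2 of R) = (0.7500,-0.4330,-0.5000)
R[0][2] = 0.7500

0.750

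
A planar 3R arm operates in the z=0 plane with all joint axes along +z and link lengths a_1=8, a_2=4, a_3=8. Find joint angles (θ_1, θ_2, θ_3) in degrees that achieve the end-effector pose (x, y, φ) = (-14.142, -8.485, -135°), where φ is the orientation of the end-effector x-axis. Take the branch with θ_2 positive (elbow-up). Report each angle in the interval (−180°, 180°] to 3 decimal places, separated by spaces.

wrist centre = target − a_3·(cos φ, sin φ) = (-8.4851, -2.8281)
cos θ_2 = (79.9961−8²−4²)/(2·8·4) = -0.0001; θ_2 = 90.0035° (elbow-up)
β = atan2(-2.8281,-8.4851) = -161.5665°; ψ = atan2(4.0000,7.9998) = 26.5657°
θ_1 = β − ψ = -188.1322°
θ_3 = φ − θ_1 − θ_2 = -36.8713° (wrapped to (-180°,180°])

171.868 90.003 -36.871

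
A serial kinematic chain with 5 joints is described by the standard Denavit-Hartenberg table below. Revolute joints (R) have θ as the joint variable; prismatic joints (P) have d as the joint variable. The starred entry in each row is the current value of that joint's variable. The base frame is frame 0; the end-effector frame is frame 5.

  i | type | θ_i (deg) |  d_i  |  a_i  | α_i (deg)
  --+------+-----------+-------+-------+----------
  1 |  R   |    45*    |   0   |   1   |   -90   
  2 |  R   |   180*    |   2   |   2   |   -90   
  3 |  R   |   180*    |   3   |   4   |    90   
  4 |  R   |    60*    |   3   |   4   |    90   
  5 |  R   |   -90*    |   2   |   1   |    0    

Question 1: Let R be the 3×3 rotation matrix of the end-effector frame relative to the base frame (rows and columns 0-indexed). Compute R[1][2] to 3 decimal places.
End-effector z-axis (col 2 of R) = (0.6124,0.6124,-0.5000)
R[1][2] = 0.6124

0.612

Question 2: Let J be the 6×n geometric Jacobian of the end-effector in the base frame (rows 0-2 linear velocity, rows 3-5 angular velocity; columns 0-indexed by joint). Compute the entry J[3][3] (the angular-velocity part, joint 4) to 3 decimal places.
0.707

axis z_3 = (0.7071,-0.7071,0.0000); lever o_n−o_3 = (4.0532,1.2247,2.4641)
cross product → J_v[:, 3] = (-1.7424,-1.7424,3.7321)
J_ω[:, 3] = z_3
entry J[3][3] = 0.7071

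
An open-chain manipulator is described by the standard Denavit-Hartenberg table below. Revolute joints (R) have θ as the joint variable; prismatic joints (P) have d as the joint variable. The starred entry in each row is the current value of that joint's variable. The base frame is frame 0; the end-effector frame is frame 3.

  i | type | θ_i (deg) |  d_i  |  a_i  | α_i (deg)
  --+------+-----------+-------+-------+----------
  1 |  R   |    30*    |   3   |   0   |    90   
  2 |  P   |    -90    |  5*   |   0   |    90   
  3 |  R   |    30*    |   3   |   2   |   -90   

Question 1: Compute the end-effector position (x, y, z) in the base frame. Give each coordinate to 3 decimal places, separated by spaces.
after link 1: o_1 = (0.0000, 0.0000, 3.0000)
after link 2: o_2 = (2.5000, -4.3301, 3.0000)
after link 3: o_3 = (0.4019, -6.6962, 1.2679)

0.402 -6.696 1.268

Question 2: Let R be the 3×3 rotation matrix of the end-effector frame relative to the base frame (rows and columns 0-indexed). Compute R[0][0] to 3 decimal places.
End-effector x-axis (col 0 of R) = (0.2500,-0.4330,-0.8660)
R[0][0] = 0.2500

0.250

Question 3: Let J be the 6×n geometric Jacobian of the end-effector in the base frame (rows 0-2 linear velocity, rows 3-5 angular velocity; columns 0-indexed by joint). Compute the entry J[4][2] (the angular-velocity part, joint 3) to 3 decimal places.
-0.500

axis z_2 = (-0.8660,-0.5000,-0.0000); lever o_n−o_2 = (-2.0981,-2.3660,-1.7321)
cross product → J_v[:, 2] = (0.8660,-1.5000,1.0000)
J_ω[:, 2] = z_2
entry J[4][2] = -0.5000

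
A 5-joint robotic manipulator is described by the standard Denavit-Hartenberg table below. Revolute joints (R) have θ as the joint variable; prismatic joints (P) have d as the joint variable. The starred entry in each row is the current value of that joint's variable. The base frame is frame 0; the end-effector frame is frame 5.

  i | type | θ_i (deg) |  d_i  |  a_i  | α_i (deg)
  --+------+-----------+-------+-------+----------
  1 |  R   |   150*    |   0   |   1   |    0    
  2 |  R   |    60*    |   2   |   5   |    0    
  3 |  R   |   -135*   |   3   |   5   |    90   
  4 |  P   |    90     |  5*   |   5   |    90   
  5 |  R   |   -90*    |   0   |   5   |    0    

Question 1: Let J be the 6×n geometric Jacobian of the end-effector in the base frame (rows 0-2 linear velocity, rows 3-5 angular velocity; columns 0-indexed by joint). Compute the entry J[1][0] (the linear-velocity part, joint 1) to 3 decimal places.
axis z_0 = ẑ; lever o_n−o_0 = (-3.9021,2.8296,10.0000)
cross product → J_v[:, 0] = (-2.8296,-3.9021,0.0000)
J_ω[:, 0] = z_0
entry J[1][0] = -3.9021

-3.902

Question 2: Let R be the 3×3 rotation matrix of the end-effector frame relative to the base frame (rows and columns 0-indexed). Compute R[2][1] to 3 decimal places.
End-effector y-axis (col 1 of R) = (0.0000,0.0000,1.0000)
R[2][1] = 1.0000

1.000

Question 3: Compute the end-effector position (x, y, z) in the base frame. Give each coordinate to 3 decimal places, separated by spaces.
-3.902 2.830 10.000

after link 1: o_1 = (-0.8660, 0.5000, 0.0000)
after link 2: o_2 = (-5.1962, -2.0000, 2.0000)
after link 3: o_3 = (-3.9021, 2.8296, 5.0000)
after link 4: o_4 = (0.9276, 1.5355, 10.0000)
after link 5: o_5 = (-3.9021, 2.8296, 10.0000)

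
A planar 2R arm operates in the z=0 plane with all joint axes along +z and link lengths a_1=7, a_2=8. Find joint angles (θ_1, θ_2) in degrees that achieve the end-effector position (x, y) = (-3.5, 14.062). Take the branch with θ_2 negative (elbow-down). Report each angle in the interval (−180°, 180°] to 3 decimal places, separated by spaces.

120.003 -30.005

cos θ_2 = (209.9898−7²−8²)/(2·7·8) = 0.8660; θ_2 = -30.0051° (elbow-down)
β = atan2(14.0620,-3.5000) = 103.9768°; ψ = atan2(-4.0006,13.9278) = -16.0261°
θ_1 = β − ψ = 120.0029°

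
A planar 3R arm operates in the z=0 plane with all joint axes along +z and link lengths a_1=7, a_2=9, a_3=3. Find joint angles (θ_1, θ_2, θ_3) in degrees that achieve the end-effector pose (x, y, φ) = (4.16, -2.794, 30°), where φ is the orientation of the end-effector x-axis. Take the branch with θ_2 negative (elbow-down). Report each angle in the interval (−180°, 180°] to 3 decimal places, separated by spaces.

wrist centre = target − a_3·(cos φ, sin φ) = (1.5619, -4.2940)
cos θ_2 = (20.8780−7²−9²)/(2·7·9) = -0.8660; θ_2 = -150.0025° (elbow-down)
β = atan2(-4.2940,1.5619) = -70.0114°; ψ = atan2(-4.4997,-0.7944) = -100.0125°
θ_1 = β − ψ = 30.0012°
θ_3 = φ − θ_1 − θ_2 = 150.0013° (wrapped to (-180°,180°])

30.001 -150.003 150.001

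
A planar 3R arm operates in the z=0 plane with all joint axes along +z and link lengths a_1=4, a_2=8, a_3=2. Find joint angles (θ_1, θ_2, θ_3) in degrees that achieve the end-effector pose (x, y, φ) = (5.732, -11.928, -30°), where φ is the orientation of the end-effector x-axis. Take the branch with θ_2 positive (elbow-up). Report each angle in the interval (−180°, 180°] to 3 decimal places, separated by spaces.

wrist centre = target − a_3·(cos φ, sin φ) = (3.9999, -10.9280)
cos θ_2 = (135.4208−4²−8²)/(2·4·8) = 0.8659; θ_2 = 30.0087° (elbow-up)
β = atan2(-10.9280,3.9999) = -69.8960°; ψ = atan2(4.0010,10.9276) = 20.1098°
θ_1 = β − ψ = -90.0058°
θ_3 = φ − θ_1 − θ_2 = 29.9971° (wrapped to (-180°,180°])

-90.006 30.009 29.997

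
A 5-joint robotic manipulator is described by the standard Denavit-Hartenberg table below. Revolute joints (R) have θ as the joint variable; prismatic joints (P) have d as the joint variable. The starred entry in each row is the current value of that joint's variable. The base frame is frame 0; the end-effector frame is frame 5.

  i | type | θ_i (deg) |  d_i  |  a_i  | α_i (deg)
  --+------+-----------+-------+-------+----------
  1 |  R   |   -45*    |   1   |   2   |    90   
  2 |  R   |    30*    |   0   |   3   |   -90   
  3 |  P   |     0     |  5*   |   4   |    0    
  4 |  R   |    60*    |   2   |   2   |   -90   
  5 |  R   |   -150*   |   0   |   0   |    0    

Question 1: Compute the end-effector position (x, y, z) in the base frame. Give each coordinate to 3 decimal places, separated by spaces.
5.063 -2.614 11.062

after link 1: o_1 = (1.4142, -1.4142, 1.0000)
after link 2: o_2 = (3.2513, -3.2513, 2.5000)
after link 3: o_3 = (3.9331, -3.9331, 8.8301)
after link 4: o_4 = (5.0631, -2.6136, 11.0622)
after link 5: o_5 = (5.0631, -2.6136, 11.0622)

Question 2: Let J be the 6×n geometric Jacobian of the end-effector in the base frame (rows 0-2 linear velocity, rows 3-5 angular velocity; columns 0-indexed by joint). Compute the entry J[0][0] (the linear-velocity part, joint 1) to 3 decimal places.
axis z_0 = ẑ; lever o_n−o_0 = (5.0631,-2.6136,11.0622)
cross product → J_v[:, 0] = (2.6136,5.0631,-0.0000)
J_ω[:, 0] = z_0
entry J[0][0] = 2.6136

2.614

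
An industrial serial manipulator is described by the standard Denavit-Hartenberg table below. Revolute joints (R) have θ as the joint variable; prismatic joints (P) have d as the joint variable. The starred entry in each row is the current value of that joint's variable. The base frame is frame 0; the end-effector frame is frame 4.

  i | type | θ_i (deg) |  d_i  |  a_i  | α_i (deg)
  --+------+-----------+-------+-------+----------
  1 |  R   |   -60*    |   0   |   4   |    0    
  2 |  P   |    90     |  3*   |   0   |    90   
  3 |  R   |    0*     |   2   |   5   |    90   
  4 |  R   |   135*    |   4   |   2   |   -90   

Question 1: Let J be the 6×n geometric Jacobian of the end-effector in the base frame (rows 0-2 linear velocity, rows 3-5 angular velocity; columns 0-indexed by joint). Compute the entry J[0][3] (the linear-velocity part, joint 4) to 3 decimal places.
-1.932

axis z_3 = (0.0000,-0.0000,-1.0000); lever o_n−o_3 = (-0.5176,-1.9319,-4.0000)
cross product → J_v[:, 3] = (-1.9319,0.5176,-0.0000)
J_ω[:, 3] = z_3
entry J[0][3] = -1.9319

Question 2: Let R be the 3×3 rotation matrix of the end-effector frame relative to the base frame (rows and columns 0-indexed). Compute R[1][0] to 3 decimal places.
End-effector x-axis (col 0 of R) = (-0.2588,-0.9659,0.0000)
R[1][0] = -0.9659

-0.966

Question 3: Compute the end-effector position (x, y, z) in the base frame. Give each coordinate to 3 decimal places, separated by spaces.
after link 1: o_1 = (2.0000, -3.4641, 0.0000)
after link 2: o_2 = (2.0000, -3.4641, 3.0000)
after link 3: o_3 = (7.3301, -2.6962, 3.0000)
after link 4: o_4 = (6.8125, -4.6280, -1.0000)

6.812 -4.628 -1.000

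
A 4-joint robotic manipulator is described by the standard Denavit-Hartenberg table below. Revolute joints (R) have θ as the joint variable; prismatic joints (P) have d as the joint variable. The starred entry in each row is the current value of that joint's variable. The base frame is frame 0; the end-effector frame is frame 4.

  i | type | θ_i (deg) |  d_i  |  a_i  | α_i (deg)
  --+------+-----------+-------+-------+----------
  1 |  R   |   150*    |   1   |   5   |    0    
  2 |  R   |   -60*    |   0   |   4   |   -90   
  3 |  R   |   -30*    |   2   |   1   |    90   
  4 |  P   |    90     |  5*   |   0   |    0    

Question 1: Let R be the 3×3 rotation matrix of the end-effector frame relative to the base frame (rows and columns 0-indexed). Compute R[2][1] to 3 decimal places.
End-effector y-axis (col 1 of R) = (0.0000,-0.8660,-0.5000)
R[2][1] = -0.5000

-0.500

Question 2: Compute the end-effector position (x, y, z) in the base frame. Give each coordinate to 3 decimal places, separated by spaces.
-6.330 4.866 5.830

after link 1: o_1 = (-4.3301, 2.5000, 1.0000)
after link 2: o_2 = (-4.3301, 6.5000, 1.0000)
after link 3: o_3 = (-6.3301, 7.3660, 1.5000)
after link 4: o_4 = (-6.3301, 4.8660, 5.8301)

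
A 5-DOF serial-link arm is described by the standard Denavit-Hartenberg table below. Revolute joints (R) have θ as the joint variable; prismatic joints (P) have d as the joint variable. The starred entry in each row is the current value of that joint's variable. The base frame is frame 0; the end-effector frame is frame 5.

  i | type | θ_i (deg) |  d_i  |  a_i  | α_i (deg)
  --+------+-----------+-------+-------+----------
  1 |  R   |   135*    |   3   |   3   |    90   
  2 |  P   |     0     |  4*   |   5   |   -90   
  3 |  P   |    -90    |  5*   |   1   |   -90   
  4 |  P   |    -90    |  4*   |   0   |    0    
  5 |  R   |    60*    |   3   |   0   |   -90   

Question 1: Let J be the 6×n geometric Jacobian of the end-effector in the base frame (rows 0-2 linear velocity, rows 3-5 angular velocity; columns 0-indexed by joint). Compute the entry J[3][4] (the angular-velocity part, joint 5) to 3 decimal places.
axis z_4 = (-0.7071,0.7071,0.0000); lever o_n−o_4 = (-2.1213,2.1213,0.0000)
cross product → J_v[:, 4] = (-0.0000,-0.0000,0.0000)
J_ω[:, 4] = z_4
entry J[3][4] = -0.7071

-0.707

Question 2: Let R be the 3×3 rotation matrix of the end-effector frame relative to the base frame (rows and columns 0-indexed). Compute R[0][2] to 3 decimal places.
0.354

End-effector z-axis (col 2 of R) = (0.3536,0.3536,-0.8660)
R[0][2] = 0.3536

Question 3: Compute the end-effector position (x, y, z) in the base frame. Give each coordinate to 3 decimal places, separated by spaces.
-7.071 14.142 8.000

after link 1: o_1 = (-2.1213, 2.1213, 3.0000)
after link 2: o_2 = (-2.8284, 8.4853, 3.0000)
after link 3: o_3 = (-2.1213, 9.1924, 8.0000)
after link 4: o_4 = (-4.9497, 12.0208, 8.0000)
after link 5: o_5 = (-7.0711, 14.1421, 8.0000)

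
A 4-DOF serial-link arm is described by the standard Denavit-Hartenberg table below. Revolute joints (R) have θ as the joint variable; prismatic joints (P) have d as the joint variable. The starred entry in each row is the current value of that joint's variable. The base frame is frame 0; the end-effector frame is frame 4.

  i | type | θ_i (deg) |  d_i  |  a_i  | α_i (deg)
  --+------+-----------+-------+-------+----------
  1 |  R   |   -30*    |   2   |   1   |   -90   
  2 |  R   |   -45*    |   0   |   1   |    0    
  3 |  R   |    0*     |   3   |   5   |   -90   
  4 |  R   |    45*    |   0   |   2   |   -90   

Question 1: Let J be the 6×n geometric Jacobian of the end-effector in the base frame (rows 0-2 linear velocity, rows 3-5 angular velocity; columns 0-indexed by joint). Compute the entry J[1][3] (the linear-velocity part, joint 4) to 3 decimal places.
-0.725

axis z_3 = (0.6124,-0.3536,-0.7071); lever o_n−o_3 = (0.1589,-1.7247,1.0000)
cross product → J_v[:, 3] = (-1.5731,-0.7247,-1.0000)
J_ω[:, 3] = z_3
entry J[1][3] = -0.7247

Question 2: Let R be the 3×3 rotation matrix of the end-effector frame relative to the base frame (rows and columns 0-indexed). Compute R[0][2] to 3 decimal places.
-0.787

End-effector z-axis (col 2 of R) = (-0.7866,-0.3624,-0.5000)
R[0][2] = -0.7866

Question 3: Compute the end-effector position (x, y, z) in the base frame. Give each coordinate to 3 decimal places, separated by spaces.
after link 1: o_1 = (0.8660, -0.5000, 2.0000)
after link 2: o_2 = (1.4784, -0.8536, 2.7071)
after link 3: o_3 = (6.0403, -0.0232, 6.2426)
after link 4: o_4 = (6.1992, -1.7480, 7.2426)

6.199 -1.748 7.243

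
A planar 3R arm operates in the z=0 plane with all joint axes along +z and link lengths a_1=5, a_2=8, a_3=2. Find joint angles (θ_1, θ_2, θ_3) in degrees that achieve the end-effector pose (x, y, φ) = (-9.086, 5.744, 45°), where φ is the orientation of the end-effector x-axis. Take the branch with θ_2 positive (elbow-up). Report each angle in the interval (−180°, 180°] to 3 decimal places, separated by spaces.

120.003 59.999 -135.002

wrist centre = target − a_3·(cos φ, sin φ) = (-10.5002, 4.3298)
cos θ_2 = (129.0015−5²−8²)/(2·5·8) = 0.5000; θ_2 = 59.9987° (elbow-up)
β = atan2(4.3298,-10.5002) = 157.5911°; ψ = atan2(6.9281,9.0002) = 37.5883°
θ_1 = β − ψ = 120.0028°
θ_3 = φ − θ_1 − θ_2 = -135.0016° (wrapped to (-180°,180°])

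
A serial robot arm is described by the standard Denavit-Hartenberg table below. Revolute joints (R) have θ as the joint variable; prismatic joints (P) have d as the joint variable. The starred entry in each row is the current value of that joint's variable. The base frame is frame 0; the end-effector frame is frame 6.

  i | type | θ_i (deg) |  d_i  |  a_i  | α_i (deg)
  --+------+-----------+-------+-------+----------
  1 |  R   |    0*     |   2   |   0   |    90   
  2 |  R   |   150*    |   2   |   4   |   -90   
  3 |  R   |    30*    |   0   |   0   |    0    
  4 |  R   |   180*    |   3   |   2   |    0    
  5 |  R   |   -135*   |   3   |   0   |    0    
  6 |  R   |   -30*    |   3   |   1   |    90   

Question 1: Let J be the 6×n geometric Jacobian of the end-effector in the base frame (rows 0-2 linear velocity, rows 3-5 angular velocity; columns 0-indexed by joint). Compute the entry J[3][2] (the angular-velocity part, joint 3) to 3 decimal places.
axis z_2 = (-0.5000,-0.0000,-0.8660); lever o_n−o_2 = (-3.6124,-0.2929,-8.3067)
cross product → J_v[:, 2] = (-0.2537,-1.0249,0.1464)
J_ω[:, 2] = z_2
entry J[3][2] = -0.5000

-0.500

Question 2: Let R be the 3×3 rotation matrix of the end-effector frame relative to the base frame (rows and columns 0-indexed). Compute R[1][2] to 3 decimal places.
End-effector z-axis (col 2 of R) = (-0.6124,-0.7071,0.3536)
R[1][2] = -0.7071

-0.707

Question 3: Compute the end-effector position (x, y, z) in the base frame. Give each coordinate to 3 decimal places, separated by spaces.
after link 1: o_1 = (0.0000, 0.0000, 2.0000)
after link 2: o_2 = (-3.4641, -2.0000, 4.0000)
after link 3: o_3 = (-3.4641, -2.0000, 4.0000)
after link 4: o_4 = (-3.4641, -3.0000, 0.5359)
after link 5: o_5 = (-4.9641, -3.0000, -2.0622)
after link 6: o_6 = (-7.0765, -2.2929, -4.3067)

-7.076 -2.293 -4.307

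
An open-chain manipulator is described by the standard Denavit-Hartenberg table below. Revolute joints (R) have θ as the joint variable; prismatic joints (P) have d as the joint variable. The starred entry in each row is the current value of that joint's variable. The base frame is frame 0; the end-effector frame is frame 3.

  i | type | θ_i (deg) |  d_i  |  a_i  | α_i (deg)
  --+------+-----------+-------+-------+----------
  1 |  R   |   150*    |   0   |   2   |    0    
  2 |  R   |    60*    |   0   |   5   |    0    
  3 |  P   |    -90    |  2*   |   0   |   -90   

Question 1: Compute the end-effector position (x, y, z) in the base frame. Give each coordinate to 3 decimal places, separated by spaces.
after link 1: o_1 = (-1.7321, 1.0000, 0.0000)
after link 2: o_2 = (-6.0622, -1.5000, 0.0000)
after link 3: o_3 = (-6.0622, -1.5000, 2.0000)

-6.062 -1.500 2.000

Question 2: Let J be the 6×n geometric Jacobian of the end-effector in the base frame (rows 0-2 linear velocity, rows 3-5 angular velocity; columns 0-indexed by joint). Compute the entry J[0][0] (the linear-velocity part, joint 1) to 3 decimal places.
axis z_0 = ẑ; lever o_n−o_0 = (-6.0622,-1.5000,2.0000)
cross product → J_v[:, 0] = (1.5000,-6.0622,0.0000)
J_ω[:, 0] = z_0
entry J[0][0] = 1.5000

1.500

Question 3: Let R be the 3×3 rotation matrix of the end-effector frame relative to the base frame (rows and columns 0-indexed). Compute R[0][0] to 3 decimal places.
-0.500

End-effector x-axis (col 0 of R) = (-0.5000,0.8660,0.0000)
R[0][0] = -0.5000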